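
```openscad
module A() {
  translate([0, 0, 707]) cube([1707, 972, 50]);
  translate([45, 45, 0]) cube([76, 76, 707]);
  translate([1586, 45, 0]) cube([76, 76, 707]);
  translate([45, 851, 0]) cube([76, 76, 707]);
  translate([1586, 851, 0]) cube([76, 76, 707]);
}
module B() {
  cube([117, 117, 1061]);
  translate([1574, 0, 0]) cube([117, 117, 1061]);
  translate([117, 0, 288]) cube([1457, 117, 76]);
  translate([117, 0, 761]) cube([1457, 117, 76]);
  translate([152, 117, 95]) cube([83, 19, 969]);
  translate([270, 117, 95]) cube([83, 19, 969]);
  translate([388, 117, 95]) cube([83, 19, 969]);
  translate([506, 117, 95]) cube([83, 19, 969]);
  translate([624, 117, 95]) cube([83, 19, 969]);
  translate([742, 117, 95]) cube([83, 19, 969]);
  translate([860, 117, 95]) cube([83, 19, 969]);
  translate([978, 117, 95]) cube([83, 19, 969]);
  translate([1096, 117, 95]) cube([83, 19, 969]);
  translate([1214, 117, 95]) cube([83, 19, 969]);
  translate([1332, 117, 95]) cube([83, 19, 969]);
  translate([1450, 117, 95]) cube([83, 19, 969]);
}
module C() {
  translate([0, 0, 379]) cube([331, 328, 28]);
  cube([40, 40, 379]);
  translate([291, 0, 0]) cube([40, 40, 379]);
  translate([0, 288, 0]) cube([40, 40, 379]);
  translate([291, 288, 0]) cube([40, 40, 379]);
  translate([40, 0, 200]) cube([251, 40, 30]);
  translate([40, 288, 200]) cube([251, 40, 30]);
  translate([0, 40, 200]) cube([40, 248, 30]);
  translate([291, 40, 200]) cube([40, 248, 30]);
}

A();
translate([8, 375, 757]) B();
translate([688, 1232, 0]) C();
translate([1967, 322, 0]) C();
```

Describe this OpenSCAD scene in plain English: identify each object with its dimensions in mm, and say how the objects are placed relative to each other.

A is a table with a 1707×972 mm rectangular top, 50 mm thick, top surface at z = 757 mm, supported by four 76×76 mm square legs, each inset 45 mm from the nearest pair of top edges, running from the floor.

B is a fence section. Two 117×117 mm posts, 1061 mm tall, stand on the floor with a clear span of 1457 mm between their inner faces. Two horizontal rails of 117×76 mm section span the gap between the posts with their undersides at z = 288 mm and z = 761 mm, flush with the posts' −y face. 12 pickets, each 83 mm wide, 19 mm thick and 969 mm tall, are fixed to the +y face of the rails with their bottoms at z = 95 mm, evenly spaced across the span with equal gaps (rounded down to the nearest mm) at the −x end and between each pair — any rounding remainder accumulates at the +x end.

C is a four-legged stool. The seat is 331×328 mm, 28 mm thick, top at z = 407 mm. It stands on four square legs, each 40×40 mm in cross-section, from z = 0 to the seat underside, each flush with a corner of the seat. Four stretchers, 40 mm wide and 30 mm tall, connect adjacent legs with their undersides at z = 200 mm, each running between the inner faces of the legs it joins and aligned with the legs' outer faces on the other axis.

The fence section is on top of the table. Two stools sit around the table at the +y, +x sides.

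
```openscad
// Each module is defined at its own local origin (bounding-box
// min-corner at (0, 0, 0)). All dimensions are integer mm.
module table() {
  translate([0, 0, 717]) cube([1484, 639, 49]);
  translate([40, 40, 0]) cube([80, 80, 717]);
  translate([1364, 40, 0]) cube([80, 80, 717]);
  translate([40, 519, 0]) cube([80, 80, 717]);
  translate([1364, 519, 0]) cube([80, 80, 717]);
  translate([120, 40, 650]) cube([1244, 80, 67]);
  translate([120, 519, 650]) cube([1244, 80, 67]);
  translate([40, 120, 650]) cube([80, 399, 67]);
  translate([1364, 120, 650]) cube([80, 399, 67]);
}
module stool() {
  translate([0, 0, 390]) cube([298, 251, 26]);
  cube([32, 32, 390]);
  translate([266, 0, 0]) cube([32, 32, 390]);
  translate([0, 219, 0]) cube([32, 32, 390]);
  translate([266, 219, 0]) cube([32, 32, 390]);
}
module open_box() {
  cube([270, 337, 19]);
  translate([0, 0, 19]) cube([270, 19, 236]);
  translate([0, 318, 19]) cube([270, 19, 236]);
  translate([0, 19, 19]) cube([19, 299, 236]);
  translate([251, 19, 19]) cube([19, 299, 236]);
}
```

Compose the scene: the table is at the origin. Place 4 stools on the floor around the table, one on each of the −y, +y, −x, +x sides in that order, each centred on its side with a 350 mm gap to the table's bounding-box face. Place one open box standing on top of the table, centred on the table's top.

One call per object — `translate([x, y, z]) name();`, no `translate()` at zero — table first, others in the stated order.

table();
translate([593, -601, 0]) stool();
translate([593, 989, 0]) stool();
translate([-648, 194, 0]) stool();
translate([1834, 194, 0]) stool();
translate([607, 151, 766]) open_box();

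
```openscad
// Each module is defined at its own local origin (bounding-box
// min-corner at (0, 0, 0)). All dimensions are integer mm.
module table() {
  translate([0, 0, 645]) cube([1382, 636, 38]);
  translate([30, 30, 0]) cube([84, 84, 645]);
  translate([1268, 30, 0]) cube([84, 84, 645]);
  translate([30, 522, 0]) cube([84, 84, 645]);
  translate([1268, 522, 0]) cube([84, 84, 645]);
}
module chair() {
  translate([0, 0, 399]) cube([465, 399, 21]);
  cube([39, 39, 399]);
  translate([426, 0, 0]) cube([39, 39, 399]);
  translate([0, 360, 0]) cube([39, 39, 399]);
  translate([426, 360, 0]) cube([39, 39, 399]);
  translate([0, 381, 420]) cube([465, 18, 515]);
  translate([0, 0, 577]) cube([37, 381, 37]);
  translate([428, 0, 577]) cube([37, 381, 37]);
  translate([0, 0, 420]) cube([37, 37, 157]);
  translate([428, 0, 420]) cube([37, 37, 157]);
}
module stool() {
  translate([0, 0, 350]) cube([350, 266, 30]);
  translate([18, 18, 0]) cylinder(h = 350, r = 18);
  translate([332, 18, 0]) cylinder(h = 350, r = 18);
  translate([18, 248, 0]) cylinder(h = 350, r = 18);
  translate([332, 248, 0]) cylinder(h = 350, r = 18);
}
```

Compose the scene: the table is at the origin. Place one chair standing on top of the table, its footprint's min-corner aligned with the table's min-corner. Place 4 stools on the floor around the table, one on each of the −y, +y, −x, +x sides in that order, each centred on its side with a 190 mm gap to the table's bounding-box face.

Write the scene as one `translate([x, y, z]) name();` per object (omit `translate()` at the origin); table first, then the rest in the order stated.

table();
translate([0, 0, 683]) chair();
translate([516, -456, 0]) stool();
translate([516, 826, 0]) stool();
translate([-540, 185, 0]) stool();
translate([1572, 185, 0]) stool();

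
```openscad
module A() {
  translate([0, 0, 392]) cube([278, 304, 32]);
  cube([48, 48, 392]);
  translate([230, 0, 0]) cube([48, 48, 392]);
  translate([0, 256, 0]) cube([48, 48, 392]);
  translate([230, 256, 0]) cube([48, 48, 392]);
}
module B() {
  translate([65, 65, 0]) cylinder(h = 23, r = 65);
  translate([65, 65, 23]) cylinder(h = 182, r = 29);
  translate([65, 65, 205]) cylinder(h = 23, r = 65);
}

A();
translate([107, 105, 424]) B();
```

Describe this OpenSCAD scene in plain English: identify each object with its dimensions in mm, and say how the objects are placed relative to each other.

A is a simple wooden stool: a rectangular seat 278 mm (x) by 304 mm (y), 32 mm thick, top face at z = 424 mm, on four square legs, each 48×48 mm in cross-section. The legs rest on z = 0, each flush with a corner of the seat.

B is a spool: two coaxial disc flanges of radius 65 mm and thickness 23 mm, joined by a core cylinder of radius 29 mm and height 182 mm. The lower flange rests on z = 0 and the three cylinders share a vertical axis.

The spool is on top of the stool.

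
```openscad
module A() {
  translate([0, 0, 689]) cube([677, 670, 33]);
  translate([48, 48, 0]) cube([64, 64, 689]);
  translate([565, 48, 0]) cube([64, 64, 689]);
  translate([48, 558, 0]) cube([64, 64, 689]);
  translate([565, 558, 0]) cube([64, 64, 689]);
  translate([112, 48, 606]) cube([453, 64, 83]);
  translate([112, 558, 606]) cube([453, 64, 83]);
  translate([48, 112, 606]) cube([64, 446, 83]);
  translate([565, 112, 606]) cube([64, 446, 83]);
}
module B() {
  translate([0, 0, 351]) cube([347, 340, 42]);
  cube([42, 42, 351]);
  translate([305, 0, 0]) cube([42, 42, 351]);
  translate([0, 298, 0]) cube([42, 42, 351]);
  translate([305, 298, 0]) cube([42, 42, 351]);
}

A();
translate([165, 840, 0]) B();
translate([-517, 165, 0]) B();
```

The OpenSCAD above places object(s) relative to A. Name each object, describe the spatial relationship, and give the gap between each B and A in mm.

Each stool's nearest face is 170 mm from the table's bounding box.

A is a table. B is a stool. Two stools sit around the table at the +y, −x sides. The gap between each stool and the table is 170 mm.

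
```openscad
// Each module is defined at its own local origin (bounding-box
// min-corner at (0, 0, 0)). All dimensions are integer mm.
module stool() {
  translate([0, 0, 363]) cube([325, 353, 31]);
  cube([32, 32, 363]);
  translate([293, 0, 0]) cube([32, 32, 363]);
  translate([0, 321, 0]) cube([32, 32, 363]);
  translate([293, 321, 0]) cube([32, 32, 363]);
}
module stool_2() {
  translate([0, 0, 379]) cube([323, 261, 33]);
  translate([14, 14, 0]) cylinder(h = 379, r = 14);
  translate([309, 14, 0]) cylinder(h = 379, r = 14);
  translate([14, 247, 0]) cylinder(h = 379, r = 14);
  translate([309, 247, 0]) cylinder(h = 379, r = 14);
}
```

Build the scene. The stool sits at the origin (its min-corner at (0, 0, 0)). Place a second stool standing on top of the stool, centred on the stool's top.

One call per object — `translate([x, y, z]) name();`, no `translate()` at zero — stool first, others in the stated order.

stool();
translate([1, 46, 394]) stool_2();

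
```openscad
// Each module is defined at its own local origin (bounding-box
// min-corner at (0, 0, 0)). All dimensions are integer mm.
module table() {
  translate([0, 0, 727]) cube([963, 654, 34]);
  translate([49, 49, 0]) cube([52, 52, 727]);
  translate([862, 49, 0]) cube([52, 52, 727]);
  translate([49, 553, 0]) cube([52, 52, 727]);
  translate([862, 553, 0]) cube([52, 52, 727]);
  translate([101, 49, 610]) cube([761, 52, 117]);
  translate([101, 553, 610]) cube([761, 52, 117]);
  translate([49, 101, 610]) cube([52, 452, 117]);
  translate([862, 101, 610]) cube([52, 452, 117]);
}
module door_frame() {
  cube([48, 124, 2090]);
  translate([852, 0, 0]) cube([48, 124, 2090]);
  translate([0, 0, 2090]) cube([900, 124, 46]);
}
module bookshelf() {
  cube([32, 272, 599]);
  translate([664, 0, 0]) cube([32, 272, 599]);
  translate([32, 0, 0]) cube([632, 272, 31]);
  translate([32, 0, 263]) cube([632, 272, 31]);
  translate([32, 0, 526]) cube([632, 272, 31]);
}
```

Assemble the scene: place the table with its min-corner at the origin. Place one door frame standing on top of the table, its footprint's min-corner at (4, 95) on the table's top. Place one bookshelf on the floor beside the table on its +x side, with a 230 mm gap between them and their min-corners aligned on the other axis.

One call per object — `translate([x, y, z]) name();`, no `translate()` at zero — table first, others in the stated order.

table();
translate([4, 95, 761]) door_frame();
translate([1193, 0, 0]) bookshelf();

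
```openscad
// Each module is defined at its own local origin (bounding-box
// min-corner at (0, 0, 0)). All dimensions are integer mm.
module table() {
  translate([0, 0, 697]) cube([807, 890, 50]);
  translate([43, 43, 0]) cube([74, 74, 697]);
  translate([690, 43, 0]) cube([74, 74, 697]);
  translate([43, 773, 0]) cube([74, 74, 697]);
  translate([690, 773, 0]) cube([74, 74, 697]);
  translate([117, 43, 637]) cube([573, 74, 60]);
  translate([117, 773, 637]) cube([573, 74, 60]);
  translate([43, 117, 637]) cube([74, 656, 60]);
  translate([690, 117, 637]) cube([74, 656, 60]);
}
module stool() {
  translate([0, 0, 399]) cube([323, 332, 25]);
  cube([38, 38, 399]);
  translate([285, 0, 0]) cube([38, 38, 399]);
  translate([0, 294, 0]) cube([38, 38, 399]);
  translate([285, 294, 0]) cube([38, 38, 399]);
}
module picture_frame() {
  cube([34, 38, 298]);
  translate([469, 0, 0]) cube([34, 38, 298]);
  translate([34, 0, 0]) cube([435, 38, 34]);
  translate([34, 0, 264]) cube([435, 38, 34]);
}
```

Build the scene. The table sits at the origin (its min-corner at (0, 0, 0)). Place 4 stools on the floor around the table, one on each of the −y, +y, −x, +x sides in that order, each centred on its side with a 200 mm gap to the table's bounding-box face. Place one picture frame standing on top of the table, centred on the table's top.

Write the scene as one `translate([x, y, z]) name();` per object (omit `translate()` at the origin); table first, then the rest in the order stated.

table();
translate([242, -532, 0]) stool();
translate([242, 1090, 0]) stool();
translate([-523, 279, 0]) stool();
translate([1007, 279, 0]) stool();
translate([152, 426, 747]) picture_frame();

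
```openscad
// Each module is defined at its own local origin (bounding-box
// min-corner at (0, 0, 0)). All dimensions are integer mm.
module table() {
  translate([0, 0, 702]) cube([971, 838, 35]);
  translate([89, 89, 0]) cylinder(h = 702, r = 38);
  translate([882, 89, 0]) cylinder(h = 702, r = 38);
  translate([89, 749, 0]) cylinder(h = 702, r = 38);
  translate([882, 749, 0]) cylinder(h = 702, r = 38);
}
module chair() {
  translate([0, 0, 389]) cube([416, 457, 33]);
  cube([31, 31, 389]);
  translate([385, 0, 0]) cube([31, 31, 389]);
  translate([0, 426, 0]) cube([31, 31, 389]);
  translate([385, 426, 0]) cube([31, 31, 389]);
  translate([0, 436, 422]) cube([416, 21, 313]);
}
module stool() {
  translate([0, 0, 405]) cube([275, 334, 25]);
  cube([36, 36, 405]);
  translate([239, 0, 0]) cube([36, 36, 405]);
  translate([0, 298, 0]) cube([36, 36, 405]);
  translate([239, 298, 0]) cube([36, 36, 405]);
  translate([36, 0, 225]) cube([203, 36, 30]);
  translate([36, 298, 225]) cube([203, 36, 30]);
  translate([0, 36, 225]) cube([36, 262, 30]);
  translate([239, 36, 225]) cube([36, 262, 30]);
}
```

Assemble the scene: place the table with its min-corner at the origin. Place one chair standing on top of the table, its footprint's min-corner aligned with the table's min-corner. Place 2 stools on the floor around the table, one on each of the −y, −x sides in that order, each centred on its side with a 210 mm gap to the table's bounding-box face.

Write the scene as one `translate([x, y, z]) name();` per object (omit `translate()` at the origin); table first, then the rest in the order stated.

table();
translate([0, 0, 737]) chair();
translate([348, -544, 0]) stool();
translate([-485, 252, 0]) stool();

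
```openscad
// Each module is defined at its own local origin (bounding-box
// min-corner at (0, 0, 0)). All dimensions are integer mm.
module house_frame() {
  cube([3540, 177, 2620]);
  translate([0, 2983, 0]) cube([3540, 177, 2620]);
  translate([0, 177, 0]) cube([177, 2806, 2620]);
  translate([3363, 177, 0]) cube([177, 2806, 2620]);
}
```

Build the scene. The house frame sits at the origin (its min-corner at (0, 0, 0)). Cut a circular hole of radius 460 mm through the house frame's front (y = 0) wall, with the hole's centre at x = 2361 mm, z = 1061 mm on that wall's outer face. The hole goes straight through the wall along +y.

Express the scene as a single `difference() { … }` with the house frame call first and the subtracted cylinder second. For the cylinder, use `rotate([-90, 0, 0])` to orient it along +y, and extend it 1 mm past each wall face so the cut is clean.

difference() {
  house_frame();
  translate([2361, -1, 1061]) rotate([-90, 0, 0]) cylinder(h = 179, r = 460);
}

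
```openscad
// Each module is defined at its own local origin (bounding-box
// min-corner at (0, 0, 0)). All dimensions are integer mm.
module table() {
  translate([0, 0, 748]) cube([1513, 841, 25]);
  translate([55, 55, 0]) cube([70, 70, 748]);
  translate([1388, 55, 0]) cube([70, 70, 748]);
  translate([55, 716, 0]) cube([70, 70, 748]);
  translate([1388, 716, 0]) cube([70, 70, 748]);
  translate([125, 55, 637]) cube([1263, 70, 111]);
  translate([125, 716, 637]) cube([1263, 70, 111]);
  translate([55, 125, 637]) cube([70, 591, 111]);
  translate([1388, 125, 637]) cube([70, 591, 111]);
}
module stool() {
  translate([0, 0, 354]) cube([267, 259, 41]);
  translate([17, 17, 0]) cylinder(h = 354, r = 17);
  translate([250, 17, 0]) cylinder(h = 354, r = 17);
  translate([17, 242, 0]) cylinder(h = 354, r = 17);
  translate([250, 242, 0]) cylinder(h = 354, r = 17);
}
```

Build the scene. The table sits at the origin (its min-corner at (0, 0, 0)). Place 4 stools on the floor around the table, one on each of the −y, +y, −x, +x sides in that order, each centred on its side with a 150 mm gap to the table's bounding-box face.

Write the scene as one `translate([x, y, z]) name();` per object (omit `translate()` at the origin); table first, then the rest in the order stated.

table();
translate([623, -409, 0]) stool();
translate([623, 991, 0]) stool();
translate([-417, 291, 0]) stool();
translate([1663, 291, 0]) stool();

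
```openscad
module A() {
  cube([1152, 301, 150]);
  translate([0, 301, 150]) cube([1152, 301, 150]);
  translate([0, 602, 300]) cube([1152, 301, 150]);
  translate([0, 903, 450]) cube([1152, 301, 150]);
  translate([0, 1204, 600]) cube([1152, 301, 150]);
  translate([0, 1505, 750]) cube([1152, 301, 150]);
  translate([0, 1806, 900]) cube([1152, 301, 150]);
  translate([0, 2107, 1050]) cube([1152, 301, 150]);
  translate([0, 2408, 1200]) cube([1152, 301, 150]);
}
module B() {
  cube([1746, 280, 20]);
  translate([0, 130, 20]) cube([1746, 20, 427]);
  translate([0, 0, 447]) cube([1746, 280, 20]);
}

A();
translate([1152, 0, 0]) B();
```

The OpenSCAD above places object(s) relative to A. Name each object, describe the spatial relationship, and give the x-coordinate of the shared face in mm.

A is a staircase. B is an I-beam. The I-beam is against the staircase's +x side, with their −y faces flush. The x-coordinate of the shared face is 1152 mm.

The staircase's +x face and the I-beam's −x face are both at x = 1152 mm.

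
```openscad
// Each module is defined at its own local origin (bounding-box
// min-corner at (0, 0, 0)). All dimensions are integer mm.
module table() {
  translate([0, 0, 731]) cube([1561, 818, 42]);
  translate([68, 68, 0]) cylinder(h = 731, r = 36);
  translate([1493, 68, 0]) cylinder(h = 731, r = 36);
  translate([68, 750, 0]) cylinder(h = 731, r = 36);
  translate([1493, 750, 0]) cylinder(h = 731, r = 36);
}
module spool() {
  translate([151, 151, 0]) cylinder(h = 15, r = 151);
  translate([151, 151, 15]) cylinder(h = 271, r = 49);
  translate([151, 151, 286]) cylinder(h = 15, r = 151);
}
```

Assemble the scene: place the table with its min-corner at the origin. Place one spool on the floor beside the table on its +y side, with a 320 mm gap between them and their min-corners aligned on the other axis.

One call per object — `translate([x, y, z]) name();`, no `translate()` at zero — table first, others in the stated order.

table();
translate([0, 1138, 0]) spool();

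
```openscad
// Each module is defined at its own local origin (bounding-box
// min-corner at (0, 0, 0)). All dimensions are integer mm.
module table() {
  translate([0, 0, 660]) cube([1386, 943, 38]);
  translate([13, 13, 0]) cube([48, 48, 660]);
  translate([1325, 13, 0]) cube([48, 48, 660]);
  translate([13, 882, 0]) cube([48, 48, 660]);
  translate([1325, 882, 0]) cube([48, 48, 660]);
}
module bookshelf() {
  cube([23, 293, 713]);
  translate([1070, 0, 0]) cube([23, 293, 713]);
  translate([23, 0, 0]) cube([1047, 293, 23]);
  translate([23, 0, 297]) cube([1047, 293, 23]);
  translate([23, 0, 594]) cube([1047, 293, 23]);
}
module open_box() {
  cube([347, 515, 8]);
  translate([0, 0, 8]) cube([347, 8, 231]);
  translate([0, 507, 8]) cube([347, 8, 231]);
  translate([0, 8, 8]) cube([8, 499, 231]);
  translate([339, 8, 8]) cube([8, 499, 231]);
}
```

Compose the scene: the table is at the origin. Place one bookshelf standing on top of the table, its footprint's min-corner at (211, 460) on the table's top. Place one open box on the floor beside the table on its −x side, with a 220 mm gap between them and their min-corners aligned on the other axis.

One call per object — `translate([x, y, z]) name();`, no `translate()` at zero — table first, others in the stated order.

table();
translate([211, 460, 698]) bookshelf();
translate([-567, 0, 0]) open_box();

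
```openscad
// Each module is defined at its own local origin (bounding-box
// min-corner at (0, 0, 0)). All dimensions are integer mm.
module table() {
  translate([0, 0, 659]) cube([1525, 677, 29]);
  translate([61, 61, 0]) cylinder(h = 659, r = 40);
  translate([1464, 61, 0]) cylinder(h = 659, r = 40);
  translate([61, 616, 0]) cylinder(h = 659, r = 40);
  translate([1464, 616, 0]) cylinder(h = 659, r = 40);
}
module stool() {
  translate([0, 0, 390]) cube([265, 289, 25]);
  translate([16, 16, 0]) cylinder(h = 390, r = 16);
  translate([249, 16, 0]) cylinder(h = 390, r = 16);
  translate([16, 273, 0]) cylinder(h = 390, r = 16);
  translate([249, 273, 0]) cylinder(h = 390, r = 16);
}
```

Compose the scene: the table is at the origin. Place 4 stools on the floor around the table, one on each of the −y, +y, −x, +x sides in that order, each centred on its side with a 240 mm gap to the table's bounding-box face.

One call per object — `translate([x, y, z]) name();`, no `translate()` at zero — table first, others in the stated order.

table();
translate([630, -529, 0]) stool();
translate([630, 917, 0]) stool();
translate([-505, 194, 0]) stool();
translate([1765, 194, 0]) stool();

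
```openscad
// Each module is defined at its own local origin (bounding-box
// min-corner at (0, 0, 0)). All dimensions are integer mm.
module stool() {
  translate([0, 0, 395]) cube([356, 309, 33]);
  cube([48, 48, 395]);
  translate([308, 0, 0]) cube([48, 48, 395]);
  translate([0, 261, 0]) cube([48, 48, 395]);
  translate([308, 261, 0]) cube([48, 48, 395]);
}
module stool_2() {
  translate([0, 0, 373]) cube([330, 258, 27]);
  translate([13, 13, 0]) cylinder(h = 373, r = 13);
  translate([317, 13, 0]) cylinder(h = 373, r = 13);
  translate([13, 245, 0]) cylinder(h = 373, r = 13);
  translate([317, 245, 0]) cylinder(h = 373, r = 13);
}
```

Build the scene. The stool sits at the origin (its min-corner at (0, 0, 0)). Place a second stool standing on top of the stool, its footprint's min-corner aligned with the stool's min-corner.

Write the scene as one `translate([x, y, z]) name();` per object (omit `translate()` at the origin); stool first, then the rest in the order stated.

stool();
translate([0, 0, 428]) stool_2();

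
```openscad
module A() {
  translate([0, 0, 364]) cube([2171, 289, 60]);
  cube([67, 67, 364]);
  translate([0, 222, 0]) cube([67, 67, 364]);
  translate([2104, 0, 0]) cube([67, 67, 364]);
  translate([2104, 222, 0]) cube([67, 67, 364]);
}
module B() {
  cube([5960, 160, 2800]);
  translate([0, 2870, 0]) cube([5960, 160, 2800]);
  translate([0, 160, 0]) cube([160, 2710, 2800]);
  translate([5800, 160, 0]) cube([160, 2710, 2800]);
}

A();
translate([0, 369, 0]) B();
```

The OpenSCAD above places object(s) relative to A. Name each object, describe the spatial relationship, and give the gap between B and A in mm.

A is a bench. B is a house frame. The house frame is on the floor beside the bench on its +y side. The gap between the house frame and the bench is 80 mm.

The house frame's nearest face is 80 mm from the bench's +y face.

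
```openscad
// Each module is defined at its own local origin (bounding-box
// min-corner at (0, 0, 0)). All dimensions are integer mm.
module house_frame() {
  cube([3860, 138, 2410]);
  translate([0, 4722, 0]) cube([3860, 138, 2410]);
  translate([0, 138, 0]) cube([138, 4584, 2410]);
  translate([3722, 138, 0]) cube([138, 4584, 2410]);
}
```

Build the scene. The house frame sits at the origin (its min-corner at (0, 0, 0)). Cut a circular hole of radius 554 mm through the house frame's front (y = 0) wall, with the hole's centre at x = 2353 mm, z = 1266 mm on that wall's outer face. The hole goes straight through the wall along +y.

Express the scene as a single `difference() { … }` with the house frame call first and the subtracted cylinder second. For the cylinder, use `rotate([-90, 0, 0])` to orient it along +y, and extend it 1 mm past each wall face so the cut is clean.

difference() {
  house_frame();
  translate([2353, -1, 1266]) rotate([-90, 0, 0]) cylinder(h = 140, r = 554);
}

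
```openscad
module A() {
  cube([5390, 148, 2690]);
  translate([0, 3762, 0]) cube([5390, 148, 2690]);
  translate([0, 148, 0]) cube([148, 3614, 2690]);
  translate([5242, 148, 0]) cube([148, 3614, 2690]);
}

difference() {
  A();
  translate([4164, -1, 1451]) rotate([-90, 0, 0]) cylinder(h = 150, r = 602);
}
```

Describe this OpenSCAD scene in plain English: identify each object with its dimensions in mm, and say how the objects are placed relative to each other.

A is a box-shaped house frame (walls only): outside footprint 5390×3910 mm, wall height 2690 mm, wall thickness 148 mm. The two y-facing walls run the full x-width; the two x-facing walls fit between the inner faces of the y-facing walls.

The house frame has a circular hole of radius 602 mm through its front wall, centred at (x = 4164, z = 1451).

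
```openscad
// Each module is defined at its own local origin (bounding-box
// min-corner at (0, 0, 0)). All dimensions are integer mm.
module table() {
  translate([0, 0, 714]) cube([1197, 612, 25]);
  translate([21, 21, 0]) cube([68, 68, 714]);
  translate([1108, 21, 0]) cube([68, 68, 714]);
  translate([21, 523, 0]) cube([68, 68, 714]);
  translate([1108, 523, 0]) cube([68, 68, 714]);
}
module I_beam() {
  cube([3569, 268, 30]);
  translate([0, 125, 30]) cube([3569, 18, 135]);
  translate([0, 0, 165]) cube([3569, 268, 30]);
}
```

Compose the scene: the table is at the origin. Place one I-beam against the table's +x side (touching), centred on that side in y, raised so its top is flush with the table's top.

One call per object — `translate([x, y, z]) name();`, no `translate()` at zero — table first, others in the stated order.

table();
translate([1197, 172, 544]) I_beam();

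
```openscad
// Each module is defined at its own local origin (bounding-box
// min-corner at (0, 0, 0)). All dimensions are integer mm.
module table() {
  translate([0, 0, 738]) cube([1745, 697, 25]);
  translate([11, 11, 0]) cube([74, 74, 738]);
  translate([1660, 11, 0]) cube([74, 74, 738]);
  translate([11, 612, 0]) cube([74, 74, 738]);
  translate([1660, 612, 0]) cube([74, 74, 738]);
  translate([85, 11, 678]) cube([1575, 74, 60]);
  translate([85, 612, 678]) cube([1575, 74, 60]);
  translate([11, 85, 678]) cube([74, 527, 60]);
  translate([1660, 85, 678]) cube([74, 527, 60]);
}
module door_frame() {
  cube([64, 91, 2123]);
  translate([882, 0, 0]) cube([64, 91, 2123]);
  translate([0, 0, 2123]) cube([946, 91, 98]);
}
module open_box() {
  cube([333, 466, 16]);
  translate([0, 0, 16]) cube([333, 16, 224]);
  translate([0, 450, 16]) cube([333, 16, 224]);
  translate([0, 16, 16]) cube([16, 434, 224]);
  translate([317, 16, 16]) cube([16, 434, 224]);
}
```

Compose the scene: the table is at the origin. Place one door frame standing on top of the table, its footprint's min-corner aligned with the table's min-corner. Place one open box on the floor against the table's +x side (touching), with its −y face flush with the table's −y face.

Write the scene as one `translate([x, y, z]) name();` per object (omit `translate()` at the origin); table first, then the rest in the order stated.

table();
translate([0, 0, 763]) door_frame();
translate([1745, 0, 0]) open_box();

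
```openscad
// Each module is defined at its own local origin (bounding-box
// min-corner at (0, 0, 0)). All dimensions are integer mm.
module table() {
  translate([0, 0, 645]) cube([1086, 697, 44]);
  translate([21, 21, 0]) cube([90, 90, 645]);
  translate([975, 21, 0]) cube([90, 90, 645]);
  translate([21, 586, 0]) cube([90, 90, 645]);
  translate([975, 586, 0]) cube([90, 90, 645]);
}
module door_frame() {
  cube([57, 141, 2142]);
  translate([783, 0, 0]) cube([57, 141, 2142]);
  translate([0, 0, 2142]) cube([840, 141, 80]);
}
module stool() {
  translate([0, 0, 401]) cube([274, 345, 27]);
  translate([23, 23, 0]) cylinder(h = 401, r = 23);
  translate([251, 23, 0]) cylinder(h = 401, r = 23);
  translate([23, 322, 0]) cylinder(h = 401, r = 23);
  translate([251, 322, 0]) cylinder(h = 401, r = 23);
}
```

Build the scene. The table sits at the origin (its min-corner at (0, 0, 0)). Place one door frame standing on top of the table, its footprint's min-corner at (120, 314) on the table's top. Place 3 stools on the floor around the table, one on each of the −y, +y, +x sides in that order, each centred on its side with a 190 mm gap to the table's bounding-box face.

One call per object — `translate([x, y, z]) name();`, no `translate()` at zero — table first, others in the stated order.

table();
translate([120, 314, 689]) door_frame();
translate([406, -535, 0]) stool();
translate([406, 887, 0]) stool();
translate([1276, 176, 0]) stool();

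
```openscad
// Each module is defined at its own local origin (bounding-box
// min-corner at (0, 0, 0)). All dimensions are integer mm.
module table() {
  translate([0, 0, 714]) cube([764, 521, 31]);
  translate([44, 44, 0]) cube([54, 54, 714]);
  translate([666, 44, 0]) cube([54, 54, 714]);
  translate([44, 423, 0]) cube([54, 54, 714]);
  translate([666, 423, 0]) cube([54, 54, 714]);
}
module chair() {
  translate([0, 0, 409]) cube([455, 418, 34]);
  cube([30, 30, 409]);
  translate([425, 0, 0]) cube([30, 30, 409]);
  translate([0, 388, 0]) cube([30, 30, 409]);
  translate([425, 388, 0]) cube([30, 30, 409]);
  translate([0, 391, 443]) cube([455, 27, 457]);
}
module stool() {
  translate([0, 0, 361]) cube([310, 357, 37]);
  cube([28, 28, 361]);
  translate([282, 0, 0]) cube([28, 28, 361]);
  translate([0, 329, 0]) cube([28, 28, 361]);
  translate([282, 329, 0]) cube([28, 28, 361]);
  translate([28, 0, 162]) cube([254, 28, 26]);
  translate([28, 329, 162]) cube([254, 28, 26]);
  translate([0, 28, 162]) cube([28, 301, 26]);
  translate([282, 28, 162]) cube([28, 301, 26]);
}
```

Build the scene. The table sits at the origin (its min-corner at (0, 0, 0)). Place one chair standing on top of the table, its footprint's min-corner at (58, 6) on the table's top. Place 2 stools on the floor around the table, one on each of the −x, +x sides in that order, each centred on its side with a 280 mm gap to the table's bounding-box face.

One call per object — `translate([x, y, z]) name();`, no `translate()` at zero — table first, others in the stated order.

table();
translate([58, 6, 745]) chair();
translate([-590, 82, 0]) stool();
translate([1044, 82, 0]) stool();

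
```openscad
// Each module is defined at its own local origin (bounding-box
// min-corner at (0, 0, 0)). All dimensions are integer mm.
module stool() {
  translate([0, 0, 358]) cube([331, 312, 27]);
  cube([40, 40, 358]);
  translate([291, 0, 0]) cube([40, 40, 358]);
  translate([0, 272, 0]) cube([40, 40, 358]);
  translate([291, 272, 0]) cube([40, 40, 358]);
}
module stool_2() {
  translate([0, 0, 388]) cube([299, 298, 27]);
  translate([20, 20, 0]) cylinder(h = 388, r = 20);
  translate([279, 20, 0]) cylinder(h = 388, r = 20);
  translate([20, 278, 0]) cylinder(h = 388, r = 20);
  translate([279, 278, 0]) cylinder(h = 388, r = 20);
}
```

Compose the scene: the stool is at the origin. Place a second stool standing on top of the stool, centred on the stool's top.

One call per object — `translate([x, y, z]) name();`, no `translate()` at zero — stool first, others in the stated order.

stool();
translate([16, 7, 385]) stool_2();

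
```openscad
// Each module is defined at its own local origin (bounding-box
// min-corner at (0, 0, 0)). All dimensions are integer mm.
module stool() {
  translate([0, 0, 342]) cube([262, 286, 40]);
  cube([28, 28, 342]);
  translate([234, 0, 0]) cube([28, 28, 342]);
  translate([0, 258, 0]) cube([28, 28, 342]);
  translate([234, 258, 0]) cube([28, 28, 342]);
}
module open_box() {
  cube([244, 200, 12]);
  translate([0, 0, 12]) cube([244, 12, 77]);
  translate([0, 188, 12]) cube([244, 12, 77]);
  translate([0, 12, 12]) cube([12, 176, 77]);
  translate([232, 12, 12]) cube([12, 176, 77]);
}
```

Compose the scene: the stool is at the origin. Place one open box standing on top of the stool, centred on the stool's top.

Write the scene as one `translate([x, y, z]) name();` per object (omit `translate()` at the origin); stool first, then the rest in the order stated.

stool();
translate([9, 43, 382]) open_box();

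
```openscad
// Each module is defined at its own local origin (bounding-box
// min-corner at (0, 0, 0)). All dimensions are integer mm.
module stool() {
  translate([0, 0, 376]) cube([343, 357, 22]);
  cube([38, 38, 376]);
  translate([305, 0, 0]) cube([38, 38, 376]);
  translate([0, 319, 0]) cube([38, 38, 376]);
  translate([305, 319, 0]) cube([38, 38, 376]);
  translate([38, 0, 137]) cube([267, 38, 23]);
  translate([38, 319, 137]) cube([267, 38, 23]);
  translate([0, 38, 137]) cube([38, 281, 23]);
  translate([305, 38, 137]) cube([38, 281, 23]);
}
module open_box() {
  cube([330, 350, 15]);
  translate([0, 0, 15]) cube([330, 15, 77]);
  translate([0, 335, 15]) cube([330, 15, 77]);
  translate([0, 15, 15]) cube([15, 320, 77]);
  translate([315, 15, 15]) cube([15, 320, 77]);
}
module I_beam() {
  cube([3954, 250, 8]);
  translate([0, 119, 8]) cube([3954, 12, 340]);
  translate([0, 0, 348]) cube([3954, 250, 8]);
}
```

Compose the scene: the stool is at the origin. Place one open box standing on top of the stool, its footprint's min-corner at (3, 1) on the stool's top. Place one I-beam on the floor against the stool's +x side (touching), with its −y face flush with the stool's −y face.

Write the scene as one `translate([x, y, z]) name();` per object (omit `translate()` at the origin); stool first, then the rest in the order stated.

stool();
translate([3, 1, 398]) open_box();
translate([343, 0, 0]) I_beam();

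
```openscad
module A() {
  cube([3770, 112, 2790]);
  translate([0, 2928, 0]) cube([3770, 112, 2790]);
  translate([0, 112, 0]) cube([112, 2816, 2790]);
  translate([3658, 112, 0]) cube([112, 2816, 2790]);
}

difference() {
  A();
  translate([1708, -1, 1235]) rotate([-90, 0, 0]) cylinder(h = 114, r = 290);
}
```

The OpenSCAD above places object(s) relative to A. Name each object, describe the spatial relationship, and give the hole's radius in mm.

The subtracted cylinder has r = 290 mm.

A is a house frame. The house frame has a circular hole through its front wall. The hole's radius is 290 mm.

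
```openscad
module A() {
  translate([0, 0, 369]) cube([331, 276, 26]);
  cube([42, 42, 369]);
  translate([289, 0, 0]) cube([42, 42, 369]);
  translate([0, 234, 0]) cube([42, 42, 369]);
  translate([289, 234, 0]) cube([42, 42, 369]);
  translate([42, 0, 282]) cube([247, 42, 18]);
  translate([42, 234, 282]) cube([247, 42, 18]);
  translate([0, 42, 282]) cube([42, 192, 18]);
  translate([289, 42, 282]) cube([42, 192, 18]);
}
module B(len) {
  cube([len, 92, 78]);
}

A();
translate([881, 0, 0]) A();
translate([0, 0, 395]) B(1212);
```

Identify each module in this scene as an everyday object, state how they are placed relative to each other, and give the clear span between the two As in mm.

Second stool starts at x = 881; first ends at x = 331; clear span = 881 − 331 = 550 mm.

A is a stool. B is a beam. A beam spans the tops of two stools. The clear span between the two stools is 550 mm.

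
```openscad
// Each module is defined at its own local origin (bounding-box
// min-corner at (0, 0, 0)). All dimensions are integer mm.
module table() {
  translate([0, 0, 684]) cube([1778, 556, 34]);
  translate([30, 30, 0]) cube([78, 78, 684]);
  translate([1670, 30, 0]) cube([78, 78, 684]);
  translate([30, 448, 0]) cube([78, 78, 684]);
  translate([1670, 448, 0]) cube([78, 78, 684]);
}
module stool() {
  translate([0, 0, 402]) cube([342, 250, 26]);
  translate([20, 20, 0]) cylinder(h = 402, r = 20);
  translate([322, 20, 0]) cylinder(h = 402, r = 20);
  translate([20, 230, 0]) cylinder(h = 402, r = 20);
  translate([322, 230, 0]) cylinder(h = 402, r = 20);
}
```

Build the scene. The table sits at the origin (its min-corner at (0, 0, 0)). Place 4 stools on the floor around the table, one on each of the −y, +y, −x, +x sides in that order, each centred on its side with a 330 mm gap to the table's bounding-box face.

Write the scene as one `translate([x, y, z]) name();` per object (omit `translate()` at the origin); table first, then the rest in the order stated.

table();
translate([718, -580, 0]) stool();
translate([718, 886, 0]) stool();
translate([-672, 153, 0]) stool();
translate([2108, 153, 0]) stool();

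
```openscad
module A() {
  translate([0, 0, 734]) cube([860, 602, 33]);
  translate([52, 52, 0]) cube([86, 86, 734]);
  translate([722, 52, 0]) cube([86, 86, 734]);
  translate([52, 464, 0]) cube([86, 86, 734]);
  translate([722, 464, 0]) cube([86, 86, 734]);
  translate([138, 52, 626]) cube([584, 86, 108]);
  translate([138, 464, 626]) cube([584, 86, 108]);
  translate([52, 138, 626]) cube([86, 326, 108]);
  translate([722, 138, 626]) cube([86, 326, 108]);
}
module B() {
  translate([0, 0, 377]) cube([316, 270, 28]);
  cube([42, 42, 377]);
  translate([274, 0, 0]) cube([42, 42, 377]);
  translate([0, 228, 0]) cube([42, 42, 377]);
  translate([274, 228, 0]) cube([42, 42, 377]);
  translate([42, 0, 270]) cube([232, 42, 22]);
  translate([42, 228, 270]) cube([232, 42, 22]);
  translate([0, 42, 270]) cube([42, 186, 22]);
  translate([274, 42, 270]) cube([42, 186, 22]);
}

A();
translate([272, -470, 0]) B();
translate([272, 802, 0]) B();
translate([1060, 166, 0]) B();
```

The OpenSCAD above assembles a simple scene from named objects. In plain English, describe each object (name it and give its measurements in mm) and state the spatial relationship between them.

A is a table: top 860 mm (x) × 602 mm (y), 33 mm thick, upper face at z = 767 mm, on four 86×86 mm square legs, each inset 52 mm from the nearest pair of top edges, running from z = 0 to the bottom of the top. Four apron rails, 86 mm thick and 108 mm tall, run between adjacent legs with their top edges flush with the underside of the top and their outer faces flush with the legs' outer faces.

B is a four-legged stool. The seat is a 316×270×28 mm slab whose top surface is at z = 405 mm; four square legs, each 42×42 mm in cross-section, run from the floor (z = 0) to the underside of the seat, each flush with a corner of the seat. Four stretchers, 42 mm wide and 22 mm tall, connect adjacent legs with their undersides at z = 270 mm, each running between the inner faces of the legs it joins and aligned with the legs' outer faces on the other axis.

Three stools sit around the table at the −y, +y, +x sides.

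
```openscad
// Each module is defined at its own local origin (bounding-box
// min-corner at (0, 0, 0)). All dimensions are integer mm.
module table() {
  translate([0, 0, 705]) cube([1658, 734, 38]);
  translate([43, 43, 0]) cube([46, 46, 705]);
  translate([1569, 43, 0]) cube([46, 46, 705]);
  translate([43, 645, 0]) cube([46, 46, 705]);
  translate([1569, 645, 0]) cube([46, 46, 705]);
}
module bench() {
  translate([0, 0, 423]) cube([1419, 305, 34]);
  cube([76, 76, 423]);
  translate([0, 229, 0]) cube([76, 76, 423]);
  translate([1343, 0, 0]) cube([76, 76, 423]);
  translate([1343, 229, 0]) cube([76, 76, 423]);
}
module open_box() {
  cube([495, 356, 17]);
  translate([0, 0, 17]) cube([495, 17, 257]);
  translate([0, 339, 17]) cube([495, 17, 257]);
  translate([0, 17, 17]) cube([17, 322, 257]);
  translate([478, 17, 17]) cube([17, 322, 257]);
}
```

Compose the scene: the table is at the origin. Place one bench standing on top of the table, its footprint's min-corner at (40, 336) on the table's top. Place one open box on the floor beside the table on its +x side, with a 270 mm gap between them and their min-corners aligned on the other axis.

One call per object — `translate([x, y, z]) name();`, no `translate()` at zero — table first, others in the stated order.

table();
translate([40, 336, 743]) bench();
translate([1928, 0, 0]) open_box();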